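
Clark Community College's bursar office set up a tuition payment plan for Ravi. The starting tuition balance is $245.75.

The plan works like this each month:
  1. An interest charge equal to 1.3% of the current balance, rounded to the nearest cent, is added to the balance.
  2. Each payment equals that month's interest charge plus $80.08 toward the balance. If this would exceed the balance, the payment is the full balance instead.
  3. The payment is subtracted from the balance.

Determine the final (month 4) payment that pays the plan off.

$5.58

# | Opening | Interest | Payment | End bal
1 | $245.75 | $3.19 | $83.27 | $165.67
2 | $165.67 | $2.15 | $82.23 | $85.59
3 | $85.59 | $1.11 | $81.19 | $5.51
4 | $5.51 | $0.07 | $5.58 | $0.00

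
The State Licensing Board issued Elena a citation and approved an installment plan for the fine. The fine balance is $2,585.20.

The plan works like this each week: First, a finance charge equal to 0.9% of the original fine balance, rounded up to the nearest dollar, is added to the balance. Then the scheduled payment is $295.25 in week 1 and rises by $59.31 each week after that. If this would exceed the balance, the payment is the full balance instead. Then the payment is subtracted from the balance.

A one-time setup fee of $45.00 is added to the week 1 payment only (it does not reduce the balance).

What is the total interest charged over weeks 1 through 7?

$168.00

Week 1: $2,585.20 +$24.00 interest = $2,609.20; pay $295.25 (+ $45.00 fee) → $2,313.95
Week 2: $2,313.95 +$24.00 interest = $2,337.95; pay $354.56 → $1,983.39
Week 3: $1,983.39 +$24.00 interest = $2,007.39; pay $413.87 → $1,593.52
Week 4: $1,593.52 +$24.00 interest = $1,617.52; pay $473.18 → $1,144.34
Week 5: $1,144.34 +$24.00 interest = $1,168.34; pay $532.49 → $635.85
Week 6: $635.85 +$24.00 interest = $659.85; pay $591.80 → $68.05
Week 7: $68.05 +$24.00 interest = $92.05; pay $92.05 → $0.00
Total interest: $24.00 + $24.00 + $24.00 + $24.00 + $24.00 + $24.00 + $24.00 = $168.00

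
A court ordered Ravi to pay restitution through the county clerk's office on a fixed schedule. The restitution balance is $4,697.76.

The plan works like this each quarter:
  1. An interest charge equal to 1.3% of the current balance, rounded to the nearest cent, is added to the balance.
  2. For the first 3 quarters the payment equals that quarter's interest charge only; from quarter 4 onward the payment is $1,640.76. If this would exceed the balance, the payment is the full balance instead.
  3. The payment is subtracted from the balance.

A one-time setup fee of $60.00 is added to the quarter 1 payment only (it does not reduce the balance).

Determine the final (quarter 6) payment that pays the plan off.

# | Opening | Interest | Payment | Fee | End bal
1 | $4,697.76 | $61.07 | $61.07 | $60.00 | $4,697.76
2 | $4,697.76 | $61.07 | $61.07 | — | $4,697.76
3 | $4,697.76 | $61.07 | $61.07 | — | $4,697.76
4 | $4,697.76 | $61.07 | $1,640.76 | — | $3,118.07
5 | $3,118.07 | $40.53 | $1,640.76 | — | $1,517.84
6 | $1,517.84 | $19.73 | $1,537.57 | — | $0.00

$1,537.57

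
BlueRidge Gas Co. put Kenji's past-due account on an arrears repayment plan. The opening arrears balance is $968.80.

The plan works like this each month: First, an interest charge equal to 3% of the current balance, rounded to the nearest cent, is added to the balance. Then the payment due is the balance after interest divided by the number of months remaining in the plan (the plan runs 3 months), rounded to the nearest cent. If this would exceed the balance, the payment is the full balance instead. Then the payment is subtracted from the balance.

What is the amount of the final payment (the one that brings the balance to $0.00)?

$352.88

Month 1: $968.80 +$29.06 interest = $997.86; pay $332.62 → $665.24
Month 2: $665.24 +$19.96 interest = $685.20; pay $342.60 → $342.60
Month 3: $342.60 +$10.28 interest = $352.88; pay $352.88 → $0.00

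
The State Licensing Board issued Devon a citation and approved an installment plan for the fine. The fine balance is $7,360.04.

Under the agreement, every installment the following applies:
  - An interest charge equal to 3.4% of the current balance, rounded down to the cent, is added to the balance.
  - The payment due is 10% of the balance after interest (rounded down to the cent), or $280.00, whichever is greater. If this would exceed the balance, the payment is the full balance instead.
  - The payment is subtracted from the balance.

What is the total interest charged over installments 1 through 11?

# | Opening | Interest | Payment | End bal
1 | $7,360.04 | $250.24 | $761.02 | $6,849.26
2 | $6,849.26 | $232.87 | $708.21 | $6,373.92
3 | $6,373.92 | $216.71 | $659.06 | $5,931.57
4 | $5,931.57 | $201.67 | $613.32 | $5,519.92
5 | $5,519.92 | $187.67 | $570.75 | $5,136.84
6 | $5,136.84 | $174.65 | $531.14 | $4,780.35
7 | $4,780.35 | $162.53 | $494.28 | $4,448.60
8 | $4,448.60 | $151.25 | $459.98 | $4,139.87
9 | $4,139.87 | $140.75 | $428.06 | $3,852.56
10 | $3,852.56 | $130.98 | $398.35 | $3,585.19
11 | $3,585.19 | $121.89 | $370.70 | $3,336.38
Total interest: $250.24 + $232.87 + $216.71 + $201.67 + $187.67 + $174.65 + $162.53 + $151.25 + $140.75 + $130.98 + $121.89 = $1,971.21

$1,971.21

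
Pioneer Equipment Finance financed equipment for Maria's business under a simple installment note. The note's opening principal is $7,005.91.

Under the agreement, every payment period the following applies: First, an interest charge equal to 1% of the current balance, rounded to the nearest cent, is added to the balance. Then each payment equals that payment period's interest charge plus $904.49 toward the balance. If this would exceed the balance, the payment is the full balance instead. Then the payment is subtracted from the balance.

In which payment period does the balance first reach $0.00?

Payment period 1: opening $7,005.91; interest $70.06 → $7,075.97; payment $974.55; balance $6,101.42
Payment period 2: opening $6,101.42; interest $61.01 → $6,162.43; payment $965.50; balance $5,196.93
Payment period 3: opening $5,196.93; interest $51.97 → $5,248.90; payment $956.46; balance $4,292.44
Payment period 4: opening $4,292.44; interest $42.92 → $4,335.36; payment $947.41; balance $3,387.95
Payment period 5: opening $3,387.95; interest $33.88 → $3,421.83; payment $938.37; balance $2,483.46
Payment period 6: opening $2,483.46; interest $24.83 → $2,508.29; payment $929.32; balance $1,578.97
Payment period 7: opening $1,578.97; interest $15.79 → $1,594.76; payment $920.28; balance $674.48
Payment period 8: opening $674.48; interest $6.74 → $681.22; payment $681.22; balance $0.00
Balance reaches $0.00 in payment period 8.

8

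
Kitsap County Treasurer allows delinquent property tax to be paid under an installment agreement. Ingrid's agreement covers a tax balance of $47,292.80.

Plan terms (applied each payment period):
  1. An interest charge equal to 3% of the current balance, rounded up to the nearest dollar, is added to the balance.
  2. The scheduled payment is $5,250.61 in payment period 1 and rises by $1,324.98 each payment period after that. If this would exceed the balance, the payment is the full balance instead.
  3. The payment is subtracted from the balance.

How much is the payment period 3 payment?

$7,900.57

# | Opening | Interest | Payment | End bal
1 | $47,292.80 | $1,419.00 | $5,250.61 | $43,461.19
2 | $43,461.19 | $1,304.00 | $6,575.59 | $38,189.60
3 | $38,189.60 | $1,146.00 | $7,900.57 | $31,435.03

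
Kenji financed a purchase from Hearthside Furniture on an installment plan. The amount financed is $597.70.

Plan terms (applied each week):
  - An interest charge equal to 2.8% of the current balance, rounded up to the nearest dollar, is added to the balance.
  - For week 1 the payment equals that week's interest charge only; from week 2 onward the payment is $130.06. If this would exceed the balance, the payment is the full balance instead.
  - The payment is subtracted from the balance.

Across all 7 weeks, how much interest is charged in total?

$71.00

# | Opening | Interest | Payment | End bal
1 | $597.70 | $17.00 | $17.00 | $597.70
2 | $597.70 | $17.00 | $130.06 | $484.64
3 | $484.64 | $14.00 | $130.06 | $368.58
4 | $368.58 | $11.00 | $130.06 | $249.52
5 | $249.52 | $7.00 | $130.06 | $126.46
6 | $126.46 | $4.00 | $130.06 | $0.40
7 | $0.40 | $1.00 | $1.40 | $0.00
Total interest: $17.00 + $17.00 + $14.00 + $11.00 + $7.00 + $4.00 + $1.00 = $71.00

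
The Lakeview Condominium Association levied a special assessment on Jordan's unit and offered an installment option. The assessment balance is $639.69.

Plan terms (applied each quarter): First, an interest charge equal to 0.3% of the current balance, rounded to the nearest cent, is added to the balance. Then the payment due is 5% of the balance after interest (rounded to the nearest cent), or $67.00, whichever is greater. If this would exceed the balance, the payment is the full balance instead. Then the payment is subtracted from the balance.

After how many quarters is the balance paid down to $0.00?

Quarter 1: opening $639.69; interest $1.92 → $641.61; payment $67.00; balance $574.61
Quarter 2: opening $574.61; interest $1.72 → $576.33; payment $67.00; balance $509.33
Quarter 3: opening $509.33; interest $1.53 → $510.86; payment $67.00; balance $443.86
Quarter 4: opening $443.86; interest $1.33 → $445.19; payment $67.00; balance $378.19
Quarter 5: opening $378.19; interest $1.13 → $379.32; payment $67.00; balance $312.32
Quarter 6: opening $312.32; interest $0.94 → $313.26; payment $67.00; balance $246.26
Quarter 7: opening $246.26; interest $0.74 → $247.00; payment $67.00; balance $180.00
Quarter 8: opening $180.00; interest $0.54 → $180.54; payment $67.00; balance $113.54
Quarter 9: opening $113.54; interest $0.34 → $113.88; payment $67.00; balance $46.88
Quarter 10: opening $46.88; interest $0.14 → $47.02; payment $47.02; balance $0.00
Balance reaches $0.00 in quarter 10.

10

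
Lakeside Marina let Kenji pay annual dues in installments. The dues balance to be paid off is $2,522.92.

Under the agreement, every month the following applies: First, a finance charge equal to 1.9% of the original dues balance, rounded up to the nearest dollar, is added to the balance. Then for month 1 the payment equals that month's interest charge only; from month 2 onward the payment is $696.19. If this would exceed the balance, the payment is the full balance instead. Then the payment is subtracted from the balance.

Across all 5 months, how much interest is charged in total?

$240.00

Month 1: opening $2,522.92; interest $48.00 → $2,570.92; payment $48.00; balance $2,522.92
Month 2: opening $2,522.92; interest $48.00 → $2,570.92; payment $696.19; balance $1,874.73
Month 3: opening $1,874.73; interest $48.00 → $1,922.73; payment $696.19; balance $1,226.54
Month 4: opening $1,226.54; interest $48.00 → $1,274.54; payment $696.19; balance $578.35
Month 5: opening $578.35; interest $48.00 → $626.35; payment $626.35; balance $0.00
Total interest: $48.00 + $48.00 + $48.00 + $48.00 + $48.00 = $240.00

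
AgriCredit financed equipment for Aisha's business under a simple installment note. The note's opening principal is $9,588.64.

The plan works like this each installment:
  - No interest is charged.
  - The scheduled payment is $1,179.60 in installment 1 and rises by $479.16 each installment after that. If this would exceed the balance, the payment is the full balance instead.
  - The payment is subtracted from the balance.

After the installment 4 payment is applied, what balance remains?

Installment 1: $9,588.64 − $1,179.60 → $8,409.04
Installment 2: $8,409.04 − $1,658.76 → $6,750.28
Installment 3: $6,750.28 − $2,137.92 → $4,612.36
Installment 4: $4,612.36 − $2,617.08 → $1,995.28

$1,995.28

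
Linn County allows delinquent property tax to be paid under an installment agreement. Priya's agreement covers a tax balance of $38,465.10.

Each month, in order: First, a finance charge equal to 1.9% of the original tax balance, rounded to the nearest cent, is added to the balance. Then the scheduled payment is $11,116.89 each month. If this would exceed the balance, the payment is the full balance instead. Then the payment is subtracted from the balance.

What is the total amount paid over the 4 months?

# | Opening | Interest | Payment | End bal
1 | $38,465.10 | $730.84 | $11,116.89 | $28,079.05
2 | $28,079.05 | $730.84 | $11,116.89 | $17,693.00
3 | $17,693.00 | $730.84 | $11,116.89 | $7,306.95
4 | $7,306.95 | $730.84 | $8,037.79 | $0.00
Total paid: $41,388.46

$41,388.46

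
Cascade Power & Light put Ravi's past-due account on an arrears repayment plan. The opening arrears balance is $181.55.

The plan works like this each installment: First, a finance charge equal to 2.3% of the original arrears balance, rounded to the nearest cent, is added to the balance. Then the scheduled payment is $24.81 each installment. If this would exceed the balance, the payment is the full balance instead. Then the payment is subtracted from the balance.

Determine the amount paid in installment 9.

# | Opening | Interest | Payment | End bal
1 | $181.55 | $4.18 | $24.81 | $160.92
2 | $160.92 | $4.18 | $24.81 | $140.29
3 | $140.29 | $4.18 | $24.81 | $119.66
4 | $119.66 | $4.18 | $24.81 | $99.03
5 | $99.03 | $4.18 | $24.81 | $78.40
6 | $78.40 | $4.18 | $24.81 | $57.77
7 | $57.77 | $4.18 | $24.81 | $37.14
8 | $37.14 | $4.18 | $24.81 | $16.51
9 | $16.51 | $4.18 | $20.69 | $0.00

$20.69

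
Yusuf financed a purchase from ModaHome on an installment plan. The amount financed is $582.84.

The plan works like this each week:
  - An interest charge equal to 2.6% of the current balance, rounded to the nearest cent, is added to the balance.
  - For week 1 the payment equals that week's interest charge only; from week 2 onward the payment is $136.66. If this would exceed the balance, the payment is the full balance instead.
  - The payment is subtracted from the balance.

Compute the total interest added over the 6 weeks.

$58.49

# | Opening | Interest | Payment | End bal
1 | $582.84 | $15.15 | $15.15 | $582.84
2 | $582.84 | $15.15 | $136.66 | $461.33
3 | $461.33 | $11.99 | $136.66 | $336.66
4 | $336.66 | $8.75 | $136.66 | $208.75
5 | $208.75 | $5.43 | $136.66 | $77.52
6 | $77.52 | $2.02 | $79.54 | $0.00
Total interest: $15.15 + $15.15 + $11.99 + $8.75 + $5.43 + $2.02 = $58.49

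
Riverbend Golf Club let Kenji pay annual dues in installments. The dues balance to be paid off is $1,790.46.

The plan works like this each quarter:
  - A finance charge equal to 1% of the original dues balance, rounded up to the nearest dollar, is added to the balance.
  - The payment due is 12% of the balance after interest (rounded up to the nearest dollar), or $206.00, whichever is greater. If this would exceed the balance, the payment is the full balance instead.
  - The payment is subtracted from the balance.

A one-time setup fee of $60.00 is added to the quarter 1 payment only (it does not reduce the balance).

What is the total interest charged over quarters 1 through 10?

$180.00

Quarter 1: opening $1,790.46; interest $18.00 → $1,808.46; payment $218.00 (+ $60.00 fee); balance $1,590.46
Quarter 2: opening $1,590.46; interest $18.00 → $1,608.46; payment $206.00; balance $1,402.46
Quarter 3: opening $1,402.46; interest $18.00 → $1,420.46; payment $206.00; balance $1,214.46
Quarter 4: opening $1,214.46; interest $18.00 → $1,232.46; payment $206.00; balance $1,026.46
Quarter 5: opening $1,026.46; interest $18.00 → $1,044.46; payment $206.00; balance $838.46
Quarter 6: opening $838.46; interest $18.00 → $856.46; payment $206.00; balance $650.46
Quarter 7: opening $650.46; interest $18.00 → $668.46; payment $206.00; balance $462.46
Quarter 8: opening $462.46; interest $18.00 → $480.46; payment $206.00; balance $274.46
Quarter 9: opening $274.46; interest $18.00 → $292.46; payment $206.00; balance $86.46
Quarter 10: opening $86.46; interest $18.00 → $104.46; payment $104.46; balance $0.00
Total interest: $18.00 + $18.00 + $18.00 + $18.00 + $18.00 + $18.00 + $18.00 + $18.00 + $18.00 + $18.00 = $180.00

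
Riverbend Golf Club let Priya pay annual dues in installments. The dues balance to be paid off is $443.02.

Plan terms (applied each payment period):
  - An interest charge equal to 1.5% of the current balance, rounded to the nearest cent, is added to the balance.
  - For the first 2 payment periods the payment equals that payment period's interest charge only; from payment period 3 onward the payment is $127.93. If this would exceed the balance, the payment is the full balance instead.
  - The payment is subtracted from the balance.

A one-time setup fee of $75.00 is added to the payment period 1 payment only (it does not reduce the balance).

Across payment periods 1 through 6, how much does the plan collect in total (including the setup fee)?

# | Opening | Interest | Payment | Fee | End bal
1 | $443.02 | $6.65 | $6.65 | $75.00 | $443.02
2 | $443.02 | $6.65 | $6.65 | — | $443.02
3 | $443.02 | $6.65 | $127.93 | — | $321.74
4 | $321.74 | $4.83 | $127.93 | — | $198.64
5 | $198.64 | $2.98 | $127.93 | — | $73.69
6 | $73.69 | $1.11 | $74.80 | — | $0.00
Total paid: $546.89

$546.89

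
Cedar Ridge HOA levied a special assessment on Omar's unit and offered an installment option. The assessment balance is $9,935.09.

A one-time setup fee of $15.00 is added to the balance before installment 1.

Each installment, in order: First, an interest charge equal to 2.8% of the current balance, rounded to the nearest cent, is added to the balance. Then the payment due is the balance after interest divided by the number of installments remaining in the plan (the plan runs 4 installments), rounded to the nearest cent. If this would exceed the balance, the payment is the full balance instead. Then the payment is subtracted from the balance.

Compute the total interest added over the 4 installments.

Installment 1: $9,950.09 +$278.60 interest = $10,228.69; pay $2,557.17 → $7,671.52
Installment 2: $7,671.52 +$214.80 interest = $7,886.32; pay $2,628.77 → $5,257.55
Installment 3: $5,257.55 +$147.21 interest = $5,404.76; pay $2,702.38 → $2,702.38
Installment 4: $2,702.38 +$75.67 interest = $2,778.05; pay $2,778.05 → $0.00
Total interest: $278.60 + $214.80 + $147.21 + $75.67 = $716.28

$716.28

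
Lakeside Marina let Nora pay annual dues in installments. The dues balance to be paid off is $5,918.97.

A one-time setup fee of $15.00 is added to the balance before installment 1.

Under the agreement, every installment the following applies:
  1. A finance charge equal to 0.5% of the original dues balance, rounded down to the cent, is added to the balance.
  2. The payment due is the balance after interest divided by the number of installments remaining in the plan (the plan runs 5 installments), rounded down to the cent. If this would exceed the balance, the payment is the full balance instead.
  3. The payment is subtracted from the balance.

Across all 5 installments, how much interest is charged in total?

$147.95

Installment 1: opening $5,933.97; interest $29.59 → $5,963.56; payment $1,192.71; balance $4,770.85
Installment 2: opening $4,770.85; interest $29.59 → $4,800.44; payment $1,200.11; balance $3,600.33
Installment 3: opening $3,600.33; interest $29.59 → $3,629.92; payment $1,209.97; balance $2,419.95
Installment 4: opening $2,419.95; interest $29.59 → $2,449.54; payment $1,224.77; balance $1,224.77
Installment 5: opening $1,224.77; interest $29.59 → $1,254.36; payment $1,254.36; balance $0.00
Total interest: $29.59 + $29.59 + $29.59 + $29.59 + $29.59 = $147.95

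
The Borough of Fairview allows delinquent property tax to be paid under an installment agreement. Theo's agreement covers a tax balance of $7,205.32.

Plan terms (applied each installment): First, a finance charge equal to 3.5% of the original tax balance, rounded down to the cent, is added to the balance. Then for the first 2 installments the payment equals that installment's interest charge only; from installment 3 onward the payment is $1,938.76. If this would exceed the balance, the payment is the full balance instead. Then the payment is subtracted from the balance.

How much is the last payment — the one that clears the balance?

Installment 1: opening $7,205.32; interest $252.18 → $7,457.50; payment $252.18; balance $7,205.32
Installment 2: opening $7,205.32; interest $252.18 → $7,457.50; payment $252.18; balance $7,205.32
Installment 3: opening $7,205.32; interest $252.18 → $7,457.50; payment $1,938.76; balance $5,518.74
Installment 4: opening $5,518.74; interest $252.18 → $5,770.92; payment $1,938.76; balance $3,832.16
Installment 5: opening $3,832.16; interest $252.18 → $4,084.34; payment $1,938.76; balance $2,145.58
Installment 6: opening $2,145.58; interest $252.18 → $2,397.76; payment $1,938.76; balance $459.00
Installment 7: opening $459.00; interest $252.18 → $711.18; payment $711.18; balance $0.00

$711.18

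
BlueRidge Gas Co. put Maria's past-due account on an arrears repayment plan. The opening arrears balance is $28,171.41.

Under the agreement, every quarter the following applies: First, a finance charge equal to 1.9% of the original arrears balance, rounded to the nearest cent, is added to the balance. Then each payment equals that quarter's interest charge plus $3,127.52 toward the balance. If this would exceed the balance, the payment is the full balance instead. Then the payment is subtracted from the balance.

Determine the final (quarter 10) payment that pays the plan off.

Quarter 1: $28,171.41 +$535.26 interest = $28,706.67; pay $3,662.78 → $25,043.89
Quarter 2: $25,043.89 +$535.26 interest = $25,579.15; pay $3,662.78 → $21,916.37
Quarter 3: $21,916.37 +$535.26 interest = $22,451.63; pay $3,662.78 → $18,788.85
Quarter 4: $18,788.85 +$535.26 interest = $19,324.11; pay $3,662.78 → $15,661.33
Quarter 5: $15,661.33 +$535.26 interest = $16,196.59; pay $3,662.78 → $12,533.81
Quarter 6: $12,533.81 +$535.26 interest = $13,069.07; pay $3,662.78 → $9,406.29
Quarter 7: $9,406.29 +$535.26 interest = $9,941.55; pay $3,662.78 → $6,278.77
Quarter 8: $6,278.77 +$535.26 interest = $6,814.03; pay $3,662.78 → $3,151.25
Quarter 9: $3,151.25 +$535.26 interest = $3,686.51; pay $3,662.78 → $23.73
Quarter 10: $23.73 +$535.26 interest = $558.99; pay $558.99 → $0.00

$558.99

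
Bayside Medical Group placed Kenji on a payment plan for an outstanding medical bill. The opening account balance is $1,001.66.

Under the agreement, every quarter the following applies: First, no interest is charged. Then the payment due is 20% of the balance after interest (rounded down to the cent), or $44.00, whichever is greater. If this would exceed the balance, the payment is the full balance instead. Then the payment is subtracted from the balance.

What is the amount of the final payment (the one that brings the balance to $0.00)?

$34.08

# | Opening | Payment | End bal
1 | $1,001.66 | $200.33 | $801.33
2 | $801.33 | $160.26 | $641.07
3 | $641.07 | $128.21 | $512.86
4 | $512.86 | $102.57 | $410.29
5 | $410.29 | $82.05 | $328.24
6 | $328.24 | $65.64 | $262.60
7 | $262.60 | $52.52 | $210.08
8 | $210.08 | $44.00 | $166.08
9 | $166.08 | $44.00 | $122.08
10 | $122.08 | $44.00 | $78.08
11 | $78.08 | $44.00 | $34.08
12 | $34.08 | $34.08 | $0.00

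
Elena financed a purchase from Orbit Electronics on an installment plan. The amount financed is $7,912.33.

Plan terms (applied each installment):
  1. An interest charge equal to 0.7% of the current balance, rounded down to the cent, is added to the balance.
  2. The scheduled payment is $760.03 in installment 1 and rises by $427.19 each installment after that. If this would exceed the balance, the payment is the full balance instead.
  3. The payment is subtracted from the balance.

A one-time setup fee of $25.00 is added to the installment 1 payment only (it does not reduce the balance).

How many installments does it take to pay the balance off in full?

Installment 1: opening $7,912.33; interest $55.38 → $7,967.71; payment $760.03 (+ $25.00 fee); balance $7,207.68
Installment 2: opening $7,207.68; interest $50.45 → $7,258.13; payment $1,187.22; balance $6,070.91
Installment 3: opening $6,070.91; interest $42.49 → $6,113.40; payment $1,614.41; balance $4,498.99
Installment 4: opening $4,498.99; interest $31.49 → $4,530.48; payment $2,041.60; balance $2,488.88
Installment 5: opening $2,488.88; interest $17.42 → $2,506.30; payment $2,468.79; balance $37.51
Installment 6: opening $37.51; interest $0.26 → $37.77; payment $37.77; balance $0.00
Balance reaches $0.00 in installment 6.

6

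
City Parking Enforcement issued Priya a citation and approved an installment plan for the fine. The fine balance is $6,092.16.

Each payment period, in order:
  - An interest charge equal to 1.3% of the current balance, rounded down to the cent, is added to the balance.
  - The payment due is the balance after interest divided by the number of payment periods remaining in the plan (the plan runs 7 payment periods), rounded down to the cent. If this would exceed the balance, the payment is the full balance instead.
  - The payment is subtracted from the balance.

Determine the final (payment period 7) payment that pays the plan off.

$952.66

Payment period 1: opening $6,092.16; interest $79.19 → $6,171.35; payment $881.62; balance $5,289.73
Payment period 2: opening $5,289.73; interest $68.76 → $5,358.49; payment $893.08; balance $4,465.41
Payment period 3: opening $4,465.41; interest $58.05 → $4,523.46; payment $904.69; balance $3,618.77
Payment period 4: opening $3,618.77; interest $47.04 → $3,665.81; payment $916.45; balance $2,749.36
Payment period 5: opening $2,749.36; interest $35.74 → $2,785.10; payment $928.36; balance $1,856.74
Payment period 6: opening $1,856.74; interest $24.13 → $1,880.87; payment $940.43; balance $940.44
Payment period 7: opening $940.44; interest $12.22 → $952.66; payment $952.66; balance $0.00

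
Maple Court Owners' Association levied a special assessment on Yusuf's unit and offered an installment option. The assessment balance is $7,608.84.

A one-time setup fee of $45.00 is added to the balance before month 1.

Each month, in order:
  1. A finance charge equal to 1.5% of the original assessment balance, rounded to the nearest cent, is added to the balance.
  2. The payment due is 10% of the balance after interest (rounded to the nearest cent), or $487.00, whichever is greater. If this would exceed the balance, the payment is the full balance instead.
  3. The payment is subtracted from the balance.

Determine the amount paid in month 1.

$776.80

Month 1: $7,653.84 +$114.13 interest = $7,767.97; pay $776.80 → $6,991.17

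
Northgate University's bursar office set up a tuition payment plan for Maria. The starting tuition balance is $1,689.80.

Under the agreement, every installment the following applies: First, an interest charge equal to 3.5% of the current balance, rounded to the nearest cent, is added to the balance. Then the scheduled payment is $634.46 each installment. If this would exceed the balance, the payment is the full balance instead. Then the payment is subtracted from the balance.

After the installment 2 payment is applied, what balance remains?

Installment 1: opening $1,689.80; interest $59.14 → $1,748.94; payment $634.46; balance $1,114.48
Installment 2: opening $1,114.48; interest $39.01 → $1,153.49; payment $634.46; balance $519.03

$519.03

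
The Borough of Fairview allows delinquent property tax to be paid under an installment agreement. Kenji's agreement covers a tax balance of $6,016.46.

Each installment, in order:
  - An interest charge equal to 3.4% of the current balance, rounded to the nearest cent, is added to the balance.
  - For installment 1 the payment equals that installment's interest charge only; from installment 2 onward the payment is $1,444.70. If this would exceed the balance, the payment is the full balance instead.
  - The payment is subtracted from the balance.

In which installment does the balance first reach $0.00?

6

Installment 1: $6,016.46 +$204.56 interest = $6,221.02; pay $204.56 → $6,016.46
Installment 2: $6,016.46 +$204.56 interest = $6,221.02; pay $1,444.70 → $4,776.32
Installment 3: $4,776.32 +$162.39 interest = $4,938.71; pay $1,444.70 → $3,494.01
Installment 4: $3,494.01 +$118.80 interest = $3,612.81; pay $1,444.70 → $2,168.11
Installment 5: $2,168.11 +$73.72 interest = $2,241.83; pay $1,444.70 → $797.13
Installment 6: $797.13 +$27.10 interest = $824.23; pay $824.23 → $0.00
Balance reaches $0.00 in installment 6.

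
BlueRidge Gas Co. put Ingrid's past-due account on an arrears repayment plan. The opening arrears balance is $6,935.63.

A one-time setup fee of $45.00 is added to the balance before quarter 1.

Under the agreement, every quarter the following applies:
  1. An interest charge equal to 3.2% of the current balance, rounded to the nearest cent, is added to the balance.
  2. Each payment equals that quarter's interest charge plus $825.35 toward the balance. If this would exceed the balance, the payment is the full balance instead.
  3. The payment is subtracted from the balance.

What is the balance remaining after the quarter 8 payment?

# | Opening | Interest | Payment | End bal
1 | $6,980.63 | $223.38 | $1,048.73 | $6,155.28
2 | $6,155.28 | $196.97 | $1,022.32 | $5,329.93
3 | $5,329.93 | $170.56 | $995.91 | $4,504.58
4 | $4,504.58 | $144.15 | $969.50 | $3,679.23
5 | $3,679.23 | $117.74 | $943.09 | $2,853.88
6 | $2,853.88 | $91.32 | $916.67 | $2,028.53
7 | $2,028.53 | $64.91 | $890.26 | $1,203.18
8 | $1,203.18 | $38.50 | $863.85 | $377.83

$377.83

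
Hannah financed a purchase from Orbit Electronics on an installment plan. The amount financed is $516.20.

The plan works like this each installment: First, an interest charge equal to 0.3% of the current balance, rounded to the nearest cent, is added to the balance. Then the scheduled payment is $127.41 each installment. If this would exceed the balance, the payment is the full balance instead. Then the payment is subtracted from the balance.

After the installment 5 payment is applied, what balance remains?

$0.00

Installment 1: $516.20 +$1.55 interest = $517.75; pay $127.41 → $390.34
Installment 2: $390.34 +$1.17 interest = $391.51; pay $127.41 → $264.10
Installment 3: $264.10 +$0.79 interest = $264.89; pay $127.41 → $137.48
Installment 4: $137.48 +$0.41 interest = $137.89; pay $127.41 → $10.48
Installment 5: $10.48 +$0.03 interest = $10.51; pay $10.51 → $0.00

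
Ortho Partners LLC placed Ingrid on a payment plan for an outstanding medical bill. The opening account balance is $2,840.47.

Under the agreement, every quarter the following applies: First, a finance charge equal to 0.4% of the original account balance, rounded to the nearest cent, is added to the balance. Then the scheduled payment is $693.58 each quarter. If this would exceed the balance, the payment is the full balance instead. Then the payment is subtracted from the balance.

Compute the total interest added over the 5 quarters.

$56.80

Quarter 1: $2,840.47 +$11.36 interest = $2,851.83; pay $693.58 → $2,158.25
Quarter 2: $2,158.25 +$11.36 interest = $2,169.61; pay $693.58 → $1,476.03
Quarter 3: $1,476.03 +$11.36 interest = $1,487.39; pay $693.58 → $793.81
Quarter 4: $793.81 +$11.36 interest = $805.17; pay $693.58 → $111.59
Quarter 5: $111.59 +$11.36 interest = $122.95; pay $122.95 → $0.00
Total interest: $11.36 + $11.36 + $11.36 + $11.36 + $11.36 = $56.80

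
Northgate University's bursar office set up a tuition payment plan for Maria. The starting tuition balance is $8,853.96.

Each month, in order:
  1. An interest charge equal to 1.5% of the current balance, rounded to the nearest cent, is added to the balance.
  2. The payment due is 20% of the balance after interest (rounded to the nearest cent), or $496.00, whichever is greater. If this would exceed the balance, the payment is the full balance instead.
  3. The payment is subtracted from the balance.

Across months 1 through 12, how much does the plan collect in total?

Month 1: opening $8,853.96; interest $132.81 → $8,986.77; payment $1,797.35; balance $7,189.42
Month 2: opening $7,189.42; interest $107.84 → $7,297.26; payment $1,459.45; balance $5,837.81
Month 3: opening $5,837.81; interest $87.57 → $5,925.38; payment $1,185.08; balance $4,740.30
Month 4: opening $4,740.30; interest $71.10 → $4,811.40; payment $962.28; balance $3,849.12
Month 5: opening $3,849.12; interest $57.74 → $3,906.86; payment $781.37; balance $3,125.49
Month 6: opening $3,125.49; interest $46.88 → $3,172.37; payment $634.47; balance $2,537.90
Month 7: opening $2,537.90; interest $38.07 → $2,575.97; payment $515.19; balance $2,060.78
Month 8: opening $2,060.78; interest $30.91 → $2,091.69; payment $496.00; balance $1,595.69
Month 9: opening $1,595.69; interest $23.94 → $1,619.63; payment $496.00; balance $1,123.63
Month 10: opening $1,123.63; interest $16.85 → $1,140.48; payment $496.00; balance $644.48
Month 11: opening $644.48; interest $9.67 → $654.15; payment $496.00; balance $158.15
Month 12: opening $158.15; interest $2.37 → $160.52; payment $160.52; balance $0.00
Total paid: $9,479.71

$9,479.71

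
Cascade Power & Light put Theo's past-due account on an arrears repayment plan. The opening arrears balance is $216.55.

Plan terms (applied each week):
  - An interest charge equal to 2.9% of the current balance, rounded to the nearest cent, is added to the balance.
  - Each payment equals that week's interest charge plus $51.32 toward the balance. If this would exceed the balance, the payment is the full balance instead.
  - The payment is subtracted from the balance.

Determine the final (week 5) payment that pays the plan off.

Week 1: $216.55 +$6.28 interest = $222.83; pay $57.60 → $165.23
Week 2: $165.23 +$4.79 interest = $170.02; pay $56.11 → $113.91
Week 3: $113.91 +$3.30 interest = $117.21; pay $54.62 → $62.59
Week 4: $62.59 +$1.82 interest = $64.41; pay $53.14 → $11.27
Week 5: $11.27 +$0.33 interest = $11.60; pay $11.60 → $0.00

$11.60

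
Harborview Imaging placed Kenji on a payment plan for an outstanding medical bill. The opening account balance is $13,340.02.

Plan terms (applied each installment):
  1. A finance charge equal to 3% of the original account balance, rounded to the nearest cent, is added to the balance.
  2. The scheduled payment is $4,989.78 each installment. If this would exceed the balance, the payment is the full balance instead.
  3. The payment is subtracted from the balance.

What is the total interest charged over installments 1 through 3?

$1,200.60

# | Opening | Interest | Payment | End bal
1 | $13,340.02 | $400.20 | $4,989.78 | $8,750.44
2 | $8,750.44 | $400.20 | $4,989.78 | $4,160.86
3 | $4,160.86 | $400.20 | $4,561.06 | $0.00
Total interest: $400.20 + $400.20 + $400.20 = $1,200.60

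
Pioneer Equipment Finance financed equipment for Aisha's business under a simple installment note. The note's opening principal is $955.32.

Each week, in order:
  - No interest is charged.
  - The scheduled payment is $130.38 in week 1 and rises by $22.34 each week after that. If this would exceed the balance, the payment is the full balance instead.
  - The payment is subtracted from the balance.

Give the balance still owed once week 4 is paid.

$299.76

Week 1: $955.32 − $130.38 → $824.94
Week 2: $824.94 − $152.72 → $672.22
Week 3: $672.22 − $175.06 → $497.16
Week 4: $497.16 − $197.40 → $299.76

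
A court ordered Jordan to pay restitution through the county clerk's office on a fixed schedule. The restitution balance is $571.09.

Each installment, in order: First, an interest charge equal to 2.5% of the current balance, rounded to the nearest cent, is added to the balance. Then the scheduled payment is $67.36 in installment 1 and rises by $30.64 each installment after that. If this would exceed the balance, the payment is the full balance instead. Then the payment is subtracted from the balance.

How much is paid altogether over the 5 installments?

$621.11

Installment 1: $571.09 +$14.28 interest = $585.37; pay $67.36 → $518.01
Installment 2: $518.01 +$12.95 interest = $530.96; pay $98.00 → $432.96
Installment 3: $432.96 +$10.82 interest = $443.78; pay $128.64 → $315.14
Installment 4: $315.14 +$7.88 interest = $323.02; pay $159.28 → $163.74
Installment 5: $163.74 +$4.09 interest = $167.83; pay $167.83 → $0.00
Total paid: $621.11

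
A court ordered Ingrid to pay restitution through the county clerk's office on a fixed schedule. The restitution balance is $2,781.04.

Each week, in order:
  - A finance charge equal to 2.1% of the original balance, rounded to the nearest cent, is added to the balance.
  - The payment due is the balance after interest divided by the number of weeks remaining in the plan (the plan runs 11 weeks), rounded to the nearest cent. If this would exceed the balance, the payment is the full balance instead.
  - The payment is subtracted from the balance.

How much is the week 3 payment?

Week 1: opening $2,781.04; interest $58.40 → $2,839.44; payment $258.13; balance $2,581.31
Week 2: opening $2,581.31; interest $58.40 → $2,639.71; payment $263.97; balance $2,375.74
Week 3: opening $2,375.74; interest $58.40 → $2,434.14; payment $270.46; balance $2,163.68

$270.46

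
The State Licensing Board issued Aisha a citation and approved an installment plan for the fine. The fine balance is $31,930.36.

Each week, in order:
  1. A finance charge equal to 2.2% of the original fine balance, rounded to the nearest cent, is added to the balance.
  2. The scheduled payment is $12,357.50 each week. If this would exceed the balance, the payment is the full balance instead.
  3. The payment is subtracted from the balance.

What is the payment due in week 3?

Week 1: $31,930.36 +$702.47 interest = $32,632.83; pay $12,357.50 → $20,275.33
Week 2: $20,275.33 +$702.47 interest = $20,977.80; pay $12,357.50 → $8,620.30
Week 3: $8,620.30 +$702.47 interest = $9,322.77; pay $9,322.77 → $0.00

$9,322.77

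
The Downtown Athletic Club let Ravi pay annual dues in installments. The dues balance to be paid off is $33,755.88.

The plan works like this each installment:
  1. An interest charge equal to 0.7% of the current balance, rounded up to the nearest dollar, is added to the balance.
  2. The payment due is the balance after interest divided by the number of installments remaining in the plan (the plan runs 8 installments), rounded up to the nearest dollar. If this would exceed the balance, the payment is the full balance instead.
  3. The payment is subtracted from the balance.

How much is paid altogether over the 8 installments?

$34,840.88

# | Opening | Interest | Payment | End bal
1 | $33,755.88 | $237.00 | $4,250.00 | $29,742.88
2 | $29,742.88 | $209.00 | $4,279.00 | $25,672.88
3 | $25,672.88 | $180.00 | $4,309.00 | $21,543.88
4 | $21,543.88 | $151.00 | $4,339.00 | $17,355.88
5 | $17,355.88 | $122.00 | $4,370.00 | $13,107.88
6 | $13,107.88 | $92.00 | $4,400.00 | $8,799.88
7 | $8,799.88 | $62.00 | $4,431.00 | $4,430.88
8 | $4,430.88 | $32.00 | $4,462.88 | $0.00
Total paid: $34,840.88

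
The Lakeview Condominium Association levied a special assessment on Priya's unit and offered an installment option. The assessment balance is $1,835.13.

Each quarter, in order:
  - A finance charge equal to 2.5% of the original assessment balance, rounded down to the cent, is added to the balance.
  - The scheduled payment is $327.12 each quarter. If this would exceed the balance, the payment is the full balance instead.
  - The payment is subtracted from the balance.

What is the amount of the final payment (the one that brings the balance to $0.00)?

$193.50

Quarter 1: $1,835.13 +$45.87 interest = $1,881.00; pay $327.12 → $1,553.88
Quarter 2: $1,553.88 +$45.87 interest = $1,599.75; pay $327.12 → $1,272.63
Quarter 3: $1,272.63 +$45.87 interest = $1,318.50; pay $327.12 → $991.38
Quarter 4: $991.38 +$45.87 interest = $1,037.25; pay $327.12 → $710.13
Quarter 5: $710.13 +$45.87 interest = $756.00; pay $327.12 → $428.88
Quarter 6: $428.88 +$45.87 interest = $474.75; pay $327.12 → $147.63
Quarter 7: $147.63 +$45.87 interest = $193.50; pay $193.50 → $0.00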